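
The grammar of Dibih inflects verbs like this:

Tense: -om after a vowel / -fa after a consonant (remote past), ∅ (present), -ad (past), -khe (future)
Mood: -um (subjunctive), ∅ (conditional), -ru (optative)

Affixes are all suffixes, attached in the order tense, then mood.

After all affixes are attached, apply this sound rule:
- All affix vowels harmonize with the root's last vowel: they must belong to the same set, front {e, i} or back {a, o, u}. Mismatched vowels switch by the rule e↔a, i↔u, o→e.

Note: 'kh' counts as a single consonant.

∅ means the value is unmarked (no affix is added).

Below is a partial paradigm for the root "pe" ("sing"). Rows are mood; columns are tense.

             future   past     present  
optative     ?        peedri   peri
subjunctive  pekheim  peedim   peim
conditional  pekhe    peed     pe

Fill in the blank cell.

pekheri

Attach tense future -khe → pekhe.
Attach mood optative -ru → pekheru.
Apply vowel harmony: pekheru → pekheri.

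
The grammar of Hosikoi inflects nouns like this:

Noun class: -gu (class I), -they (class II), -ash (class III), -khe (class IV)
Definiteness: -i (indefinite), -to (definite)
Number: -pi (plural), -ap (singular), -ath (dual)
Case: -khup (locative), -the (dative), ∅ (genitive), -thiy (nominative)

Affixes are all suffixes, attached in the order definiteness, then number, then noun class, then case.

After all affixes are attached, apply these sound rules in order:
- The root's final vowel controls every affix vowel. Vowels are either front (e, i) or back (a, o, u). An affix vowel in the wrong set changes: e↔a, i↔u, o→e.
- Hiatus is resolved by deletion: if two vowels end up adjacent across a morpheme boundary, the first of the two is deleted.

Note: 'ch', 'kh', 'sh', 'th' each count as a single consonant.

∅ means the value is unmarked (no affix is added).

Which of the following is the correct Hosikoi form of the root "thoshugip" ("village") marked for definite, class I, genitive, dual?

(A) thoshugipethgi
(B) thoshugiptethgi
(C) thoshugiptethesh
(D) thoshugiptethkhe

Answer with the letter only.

B

Attach definiteness definite -to → thoshugipto.
Attach number dual -ath → thoshugiptoath.
Attach noun class class I -gu → thoshugiptoathgu.
case = genitive: zero marking, form stays thoshugiptoathgu.
Apply vowel harmony: thoshugiptoathgu → thoshugipteethgi.
Apply vowel deletion: thoshugipteethgi → thoshugiptethgi.
So the correct form is thoshugiptethgi, option (B).
(C) thoshugiptethesh is wrong: it uses class III instead of class I for noun class.
(A) thoshugipethgi is wrong: it uses indefinite instead of definite for definiteness.
(D) thoshugiptethkhe is wrong: it uses class IV instead of class I for noun class.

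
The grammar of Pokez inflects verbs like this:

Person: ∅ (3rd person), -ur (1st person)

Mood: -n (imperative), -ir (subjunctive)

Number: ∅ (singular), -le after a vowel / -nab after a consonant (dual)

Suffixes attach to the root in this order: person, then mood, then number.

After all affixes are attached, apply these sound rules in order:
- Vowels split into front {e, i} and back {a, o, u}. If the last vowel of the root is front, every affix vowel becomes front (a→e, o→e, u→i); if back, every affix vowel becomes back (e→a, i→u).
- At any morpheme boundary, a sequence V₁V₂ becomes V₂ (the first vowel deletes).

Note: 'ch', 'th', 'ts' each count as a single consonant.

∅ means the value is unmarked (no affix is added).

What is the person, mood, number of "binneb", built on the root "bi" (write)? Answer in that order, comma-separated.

Segment: bi-n-nab.
person: ∅ → 3rd person.
mood: -n → imperative.
number: -le/nab → dual.

3rd person, imperative, dual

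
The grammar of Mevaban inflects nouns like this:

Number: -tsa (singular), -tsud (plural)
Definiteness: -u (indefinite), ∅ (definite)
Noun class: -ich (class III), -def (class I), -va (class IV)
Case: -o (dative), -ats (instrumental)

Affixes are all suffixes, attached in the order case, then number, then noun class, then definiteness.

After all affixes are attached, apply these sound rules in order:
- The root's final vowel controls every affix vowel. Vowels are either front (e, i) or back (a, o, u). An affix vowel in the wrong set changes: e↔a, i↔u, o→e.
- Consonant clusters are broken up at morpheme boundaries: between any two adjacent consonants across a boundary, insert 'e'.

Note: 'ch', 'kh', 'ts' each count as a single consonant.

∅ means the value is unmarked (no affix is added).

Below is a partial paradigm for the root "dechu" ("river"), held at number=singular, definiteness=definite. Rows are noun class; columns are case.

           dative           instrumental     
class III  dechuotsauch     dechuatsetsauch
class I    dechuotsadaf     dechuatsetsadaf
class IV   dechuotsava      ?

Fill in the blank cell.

Attach case instrumental -ats → dechuats.
Attach number singular -tsa → dechuatstsa.
Attach noun class class IV -va → dechuatstsava.
definiteness = definite: zero marking, form stays dechuatstsava.
Vowel harmony: no change.
Apply epenthesis: dechuatstsava → dechuatsetsava.

dechuatsetsava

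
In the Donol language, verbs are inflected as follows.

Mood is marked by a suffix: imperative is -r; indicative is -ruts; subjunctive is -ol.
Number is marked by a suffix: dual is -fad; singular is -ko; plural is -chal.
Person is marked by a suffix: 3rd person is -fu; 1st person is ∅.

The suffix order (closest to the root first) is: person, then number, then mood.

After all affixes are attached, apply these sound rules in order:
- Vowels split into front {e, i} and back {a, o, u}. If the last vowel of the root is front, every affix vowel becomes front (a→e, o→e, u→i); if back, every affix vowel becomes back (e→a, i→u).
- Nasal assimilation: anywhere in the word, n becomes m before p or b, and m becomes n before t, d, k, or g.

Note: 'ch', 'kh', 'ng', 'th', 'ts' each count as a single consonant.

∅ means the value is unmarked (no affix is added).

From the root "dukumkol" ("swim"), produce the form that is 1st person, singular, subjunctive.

person = 1st person: zero marking, form stays dukumkol.
Attach number singular -ko → dukumkolko.
Attach mood subjunctive -ol → dukumkolkool.
Vowel harmony: no change.
Apply nasal assimilation: dukumkolkool → dukunkolkool.

dukunkolkool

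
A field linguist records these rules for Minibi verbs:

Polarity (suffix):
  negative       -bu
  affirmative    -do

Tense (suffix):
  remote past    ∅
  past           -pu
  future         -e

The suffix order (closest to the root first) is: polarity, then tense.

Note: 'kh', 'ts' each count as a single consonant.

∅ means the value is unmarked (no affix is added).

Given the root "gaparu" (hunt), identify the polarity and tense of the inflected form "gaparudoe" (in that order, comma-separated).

Segment: gaparu-do-e.
polarity: -do → affirmative.
tense: -e → future.

affirmative, future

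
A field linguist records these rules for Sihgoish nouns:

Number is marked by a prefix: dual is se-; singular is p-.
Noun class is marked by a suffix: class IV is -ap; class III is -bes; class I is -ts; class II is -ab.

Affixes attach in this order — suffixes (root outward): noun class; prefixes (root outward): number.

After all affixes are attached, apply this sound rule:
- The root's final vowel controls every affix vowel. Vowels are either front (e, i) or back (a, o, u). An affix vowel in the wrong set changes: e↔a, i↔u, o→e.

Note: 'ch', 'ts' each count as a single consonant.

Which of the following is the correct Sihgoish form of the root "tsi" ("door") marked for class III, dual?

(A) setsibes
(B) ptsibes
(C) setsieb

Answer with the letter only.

A

Attach number dual se- → setsi.
Attach noun class class III -bes → setsibes.
Vowel harmony: no change.
So the correct form is setsibes, option (A).
(C) setsieb is wrong: it uses class II instead of class III for noun class.
(B) ptsibes is wrong: it uses singular instead of dual for number.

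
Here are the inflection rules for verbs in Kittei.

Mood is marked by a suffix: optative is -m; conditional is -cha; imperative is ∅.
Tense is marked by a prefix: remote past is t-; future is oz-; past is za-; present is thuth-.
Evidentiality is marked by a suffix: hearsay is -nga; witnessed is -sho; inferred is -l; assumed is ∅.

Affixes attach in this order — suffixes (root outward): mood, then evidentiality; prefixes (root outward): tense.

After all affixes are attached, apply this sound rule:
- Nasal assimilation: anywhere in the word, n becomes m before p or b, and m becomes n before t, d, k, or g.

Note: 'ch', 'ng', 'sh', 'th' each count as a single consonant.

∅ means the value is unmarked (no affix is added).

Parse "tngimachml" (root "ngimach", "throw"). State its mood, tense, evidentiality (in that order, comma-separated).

optative, remote past, inferred

Segment: t-ngimach-m-l.
mood: -m → optative.
tense: t- → remote past.
evidentiality: -l → inferred.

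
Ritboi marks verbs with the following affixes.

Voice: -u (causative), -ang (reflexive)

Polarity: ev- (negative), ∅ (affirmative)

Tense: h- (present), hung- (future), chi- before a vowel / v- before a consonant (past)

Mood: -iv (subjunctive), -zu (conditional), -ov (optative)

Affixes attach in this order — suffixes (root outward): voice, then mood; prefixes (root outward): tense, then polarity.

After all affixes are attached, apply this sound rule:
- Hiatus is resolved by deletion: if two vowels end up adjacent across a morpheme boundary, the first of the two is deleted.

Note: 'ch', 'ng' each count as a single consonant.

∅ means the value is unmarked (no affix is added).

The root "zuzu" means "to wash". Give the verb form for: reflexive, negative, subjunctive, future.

evhungzuzangiv

Attach tense future hung- → hungzuzu.
Attach voice reflexive -ang → hungzuzuang.
Attach mood subjunctive -iv → hungzuzuangiv.
Attach polarity negative ev- → evhungzuzuangiv.
Apply vowel deletion: evhungzuzuangiv → evhungzuzangiv.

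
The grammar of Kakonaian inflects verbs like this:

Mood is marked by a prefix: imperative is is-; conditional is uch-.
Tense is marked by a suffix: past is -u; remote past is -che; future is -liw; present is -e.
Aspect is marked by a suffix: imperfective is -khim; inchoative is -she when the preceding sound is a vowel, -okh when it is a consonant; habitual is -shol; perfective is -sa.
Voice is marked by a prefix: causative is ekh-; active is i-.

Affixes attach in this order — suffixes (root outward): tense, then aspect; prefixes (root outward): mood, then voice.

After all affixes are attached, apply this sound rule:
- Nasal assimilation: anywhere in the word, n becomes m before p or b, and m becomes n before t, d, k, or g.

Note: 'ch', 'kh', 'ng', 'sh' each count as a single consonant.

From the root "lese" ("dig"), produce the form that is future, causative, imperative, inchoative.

Attach tense future -liw → leseliw.
Attach mood imperative is- → isleseliw.
Attach voice causative ekh- → ekhisleseliw.
Attach aspect inchoative -okh (after consonant 'w') → ekhisleseliwokh.
Nasal assimilation: no change.

ekhisleseliwokh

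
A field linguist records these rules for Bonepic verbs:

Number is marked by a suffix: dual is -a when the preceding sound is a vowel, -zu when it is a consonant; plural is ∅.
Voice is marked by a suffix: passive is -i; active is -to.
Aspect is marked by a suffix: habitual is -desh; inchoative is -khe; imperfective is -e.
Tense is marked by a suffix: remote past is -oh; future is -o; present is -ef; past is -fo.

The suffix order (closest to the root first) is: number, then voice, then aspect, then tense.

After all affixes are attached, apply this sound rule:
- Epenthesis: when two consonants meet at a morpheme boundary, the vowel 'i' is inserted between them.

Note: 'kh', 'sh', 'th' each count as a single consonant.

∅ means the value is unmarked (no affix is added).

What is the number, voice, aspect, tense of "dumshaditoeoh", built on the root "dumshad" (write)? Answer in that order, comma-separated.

Segment: dumshad-to-e-oh.
number: ∅ → plural.
voice: -to → active.
aspect: -e → imperfective.
tense: -oh → remote past.

plural, active, imperfective, remote past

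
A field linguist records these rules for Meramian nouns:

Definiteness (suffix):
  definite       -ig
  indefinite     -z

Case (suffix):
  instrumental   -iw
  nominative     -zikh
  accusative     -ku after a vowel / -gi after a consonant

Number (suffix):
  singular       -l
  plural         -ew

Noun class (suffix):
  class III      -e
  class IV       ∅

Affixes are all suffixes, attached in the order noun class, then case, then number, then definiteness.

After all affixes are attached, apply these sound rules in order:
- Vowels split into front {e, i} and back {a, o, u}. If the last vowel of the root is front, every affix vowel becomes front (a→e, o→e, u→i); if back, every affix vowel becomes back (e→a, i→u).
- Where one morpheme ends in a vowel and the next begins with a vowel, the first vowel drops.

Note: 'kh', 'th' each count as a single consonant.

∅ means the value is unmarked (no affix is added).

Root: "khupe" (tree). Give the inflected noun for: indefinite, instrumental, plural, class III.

khupiwewz

Attach noun class class III -e → khupee.
Attach case instrumental -iw → khupeeiw.
Attach number plural -ew → khupeeiwew.
Attach definiteness indefinite -z → khupeeiwewz.
Vowel harmony: no change.
Apply vowel deletion: khupeeiwewz → khupiwewz.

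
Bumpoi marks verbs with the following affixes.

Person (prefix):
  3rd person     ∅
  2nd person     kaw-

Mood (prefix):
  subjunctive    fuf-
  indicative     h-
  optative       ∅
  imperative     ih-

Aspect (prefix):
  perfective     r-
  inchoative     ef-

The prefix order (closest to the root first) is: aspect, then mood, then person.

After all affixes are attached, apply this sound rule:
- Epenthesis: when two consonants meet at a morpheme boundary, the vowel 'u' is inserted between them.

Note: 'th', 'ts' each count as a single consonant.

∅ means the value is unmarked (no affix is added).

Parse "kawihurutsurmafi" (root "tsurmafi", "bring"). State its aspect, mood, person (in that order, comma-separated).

Segment: kaw-ih-r-tsurmafi.
aspect: r- → perfective.
mood: ih- → imperative.
person: kaw- → 2nd person.

perfective, imperative, 2nd person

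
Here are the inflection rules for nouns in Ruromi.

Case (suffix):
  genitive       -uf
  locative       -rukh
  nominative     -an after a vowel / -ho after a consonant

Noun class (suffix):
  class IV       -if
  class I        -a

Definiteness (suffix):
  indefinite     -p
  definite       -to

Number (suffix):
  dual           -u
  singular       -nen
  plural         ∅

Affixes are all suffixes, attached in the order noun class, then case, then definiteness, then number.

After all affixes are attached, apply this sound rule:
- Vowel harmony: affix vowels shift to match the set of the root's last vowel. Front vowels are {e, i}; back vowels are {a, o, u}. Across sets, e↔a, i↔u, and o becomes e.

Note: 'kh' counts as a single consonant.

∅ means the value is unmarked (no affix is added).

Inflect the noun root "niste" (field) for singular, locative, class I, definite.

nisteerikhtenen

Attach noun class class I -a → nistea.
Attach case locative -rukh → nistearukh.
Attach definiteness definite -to → nistearukhto.
Attach number singular -nen → nistearukhtonen.
Apply vowel harmony: nistearukhtonen → nisteerikhtenen.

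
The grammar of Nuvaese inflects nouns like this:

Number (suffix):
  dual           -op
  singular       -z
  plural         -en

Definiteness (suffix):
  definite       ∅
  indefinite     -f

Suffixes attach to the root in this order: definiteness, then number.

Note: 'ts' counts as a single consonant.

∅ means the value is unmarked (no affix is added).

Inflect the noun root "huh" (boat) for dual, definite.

huhop

definiteness = definite: zero marking, form stays huh.
Attach number dual -op → huhop.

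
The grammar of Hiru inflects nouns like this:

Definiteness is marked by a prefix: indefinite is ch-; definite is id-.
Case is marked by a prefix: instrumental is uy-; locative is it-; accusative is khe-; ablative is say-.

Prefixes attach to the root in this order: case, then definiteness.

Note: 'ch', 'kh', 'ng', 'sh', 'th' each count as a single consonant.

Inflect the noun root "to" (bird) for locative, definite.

iditto

Attach case locative it- → itto.
Attach definiteness definite id- → iditto.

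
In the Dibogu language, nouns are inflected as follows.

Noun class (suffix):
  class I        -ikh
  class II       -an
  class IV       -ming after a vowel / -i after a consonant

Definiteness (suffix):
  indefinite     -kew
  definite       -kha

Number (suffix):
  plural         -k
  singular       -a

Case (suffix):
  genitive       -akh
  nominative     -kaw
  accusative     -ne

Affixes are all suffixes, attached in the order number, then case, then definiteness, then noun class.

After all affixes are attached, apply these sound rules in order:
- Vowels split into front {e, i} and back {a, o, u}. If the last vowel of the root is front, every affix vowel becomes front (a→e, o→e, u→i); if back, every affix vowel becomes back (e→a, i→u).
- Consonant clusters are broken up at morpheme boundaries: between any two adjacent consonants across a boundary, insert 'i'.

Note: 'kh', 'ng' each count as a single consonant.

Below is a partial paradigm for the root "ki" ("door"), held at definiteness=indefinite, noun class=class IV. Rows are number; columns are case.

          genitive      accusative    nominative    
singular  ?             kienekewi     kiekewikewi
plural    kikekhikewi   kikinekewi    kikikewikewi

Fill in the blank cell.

Attach number singular -a → kia.
Attach case genitive -akh → kiaakh.
Attach definiteness indefinite -kew → kiaakhkew.
Attach noun class class IV -i (after consonant 'w') → kiaakhkewi.
Apply vowel harmony: kiaakhkewi → kieekhkewi.
Apply epenthesis: kieekhkewi → kieekhikewi.

kieekhikewi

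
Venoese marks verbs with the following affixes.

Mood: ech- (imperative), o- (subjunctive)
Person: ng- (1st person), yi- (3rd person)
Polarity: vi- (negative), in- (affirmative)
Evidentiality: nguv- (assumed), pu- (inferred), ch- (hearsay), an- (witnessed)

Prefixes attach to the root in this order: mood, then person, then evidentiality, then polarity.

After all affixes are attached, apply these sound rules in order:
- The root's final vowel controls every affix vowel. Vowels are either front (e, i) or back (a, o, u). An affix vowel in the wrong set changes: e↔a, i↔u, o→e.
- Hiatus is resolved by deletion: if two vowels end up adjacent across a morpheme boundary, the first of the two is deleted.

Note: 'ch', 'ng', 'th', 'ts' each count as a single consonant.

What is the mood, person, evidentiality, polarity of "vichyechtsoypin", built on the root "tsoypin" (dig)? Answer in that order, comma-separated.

imperative, 3rd person, hearsay, negative

Segment: vi-ch-yi-ech-tsoypin.
mood: ech- → imperative.
person: yi- → 3rd person.
evidentiality: ch- → hearsay.
polarity: vi- → negative.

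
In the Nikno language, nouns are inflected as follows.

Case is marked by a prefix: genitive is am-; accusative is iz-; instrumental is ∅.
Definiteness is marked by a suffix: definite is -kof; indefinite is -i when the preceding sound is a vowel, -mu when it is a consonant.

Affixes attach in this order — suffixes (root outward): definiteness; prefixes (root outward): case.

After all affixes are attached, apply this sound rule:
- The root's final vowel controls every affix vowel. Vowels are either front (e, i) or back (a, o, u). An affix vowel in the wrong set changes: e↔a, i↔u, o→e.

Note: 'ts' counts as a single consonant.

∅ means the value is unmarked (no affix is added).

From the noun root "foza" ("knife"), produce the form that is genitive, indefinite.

Attach definiteness indefinite -i (after vowel 'a') → fozai.
Attach case genitive am- → amfozai.
Apply vowel harmony: amfozai → amfozau.

amfozau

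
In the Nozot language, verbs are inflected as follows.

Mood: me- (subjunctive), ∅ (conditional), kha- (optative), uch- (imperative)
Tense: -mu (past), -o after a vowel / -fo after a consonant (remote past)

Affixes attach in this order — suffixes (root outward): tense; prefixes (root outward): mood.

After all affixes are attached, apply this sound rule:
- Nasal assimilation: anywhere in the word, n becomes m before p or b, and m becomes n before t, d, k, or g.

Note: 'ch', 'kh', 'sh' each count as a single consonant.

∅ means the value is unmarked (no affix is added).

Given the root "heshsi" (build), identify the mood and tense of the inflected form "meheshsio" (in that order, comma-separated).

subjunctive, remote past

Segment: me-heshsi-o.
mood: me- → subjunctive.
tense: -o/fo → remote past.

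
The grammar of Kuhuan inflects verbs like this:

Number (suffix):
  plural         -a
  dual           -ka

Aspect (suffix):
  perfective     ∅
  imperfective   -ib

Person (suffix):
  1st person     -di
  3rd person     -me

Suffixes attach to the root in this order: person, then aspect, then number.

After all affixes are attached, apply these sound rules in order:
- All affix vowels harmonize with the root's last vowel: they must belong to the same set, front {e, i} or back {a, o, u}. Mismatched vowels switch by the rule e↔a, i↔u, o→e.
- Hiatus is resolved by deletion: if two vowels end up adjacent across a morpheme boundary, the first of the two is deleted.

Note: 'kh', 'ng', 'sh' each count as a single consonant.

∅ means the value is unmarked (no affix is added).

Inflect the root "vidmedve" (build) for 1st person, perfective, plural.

vidmedvede

Attach person 1st person -di → vidmedvedi.
aspect = perfective: zero marking, form stays vidmedvedi.
Attach number plural -a → vidmedvedia.
Apply vowel harmony: vidmedvedia → vidmedvedie.
Apply vowel deletion: vidmedvedie → vidmedvede.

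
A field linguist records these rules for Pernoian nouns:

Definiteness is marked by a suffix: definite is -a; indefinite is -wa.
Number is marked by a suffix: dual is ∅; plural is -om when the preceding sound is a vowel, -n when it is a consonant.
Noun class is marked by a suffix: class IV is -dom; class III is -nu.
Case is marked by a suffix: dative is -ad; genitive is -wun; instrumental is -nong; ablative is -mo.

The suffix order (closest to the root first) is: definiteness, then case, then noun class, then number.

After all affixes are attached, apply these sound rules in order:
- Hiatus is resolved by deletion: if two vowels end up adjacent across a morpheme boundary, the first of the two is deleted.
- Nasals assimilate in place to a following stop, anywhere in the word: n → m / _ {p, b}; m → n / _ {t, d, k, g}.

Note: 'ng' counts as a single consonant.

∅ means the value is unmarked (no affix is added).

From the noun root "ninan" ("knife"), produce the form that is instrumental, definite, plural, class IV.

Attach definiteness definite -a → ninana.
Attach case instrumental -nong → ninananong.
Attach noun class class IV -dom → ninananongdom.
Attach number plural -n (after consonant 'm') → ninananongdomn.
Vowel deletion: no change.
Nasal assimilation: no change.

ninananongdomn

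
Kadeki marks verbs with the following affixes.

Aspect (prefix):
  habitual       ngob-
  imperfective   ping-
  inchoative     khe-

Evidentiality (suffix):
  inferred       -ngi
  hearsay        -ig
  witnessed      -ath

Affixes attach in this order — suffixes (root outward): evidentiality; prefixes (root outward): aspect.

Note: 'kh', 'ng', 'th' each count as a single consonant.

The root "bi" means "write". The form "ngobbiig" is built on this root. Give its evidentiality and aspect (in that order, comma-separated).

Segment: ngob-bi-ig.
evidentiality: -ig → hearsay.
aspect: ngob- → habitual.

hearsay, habitual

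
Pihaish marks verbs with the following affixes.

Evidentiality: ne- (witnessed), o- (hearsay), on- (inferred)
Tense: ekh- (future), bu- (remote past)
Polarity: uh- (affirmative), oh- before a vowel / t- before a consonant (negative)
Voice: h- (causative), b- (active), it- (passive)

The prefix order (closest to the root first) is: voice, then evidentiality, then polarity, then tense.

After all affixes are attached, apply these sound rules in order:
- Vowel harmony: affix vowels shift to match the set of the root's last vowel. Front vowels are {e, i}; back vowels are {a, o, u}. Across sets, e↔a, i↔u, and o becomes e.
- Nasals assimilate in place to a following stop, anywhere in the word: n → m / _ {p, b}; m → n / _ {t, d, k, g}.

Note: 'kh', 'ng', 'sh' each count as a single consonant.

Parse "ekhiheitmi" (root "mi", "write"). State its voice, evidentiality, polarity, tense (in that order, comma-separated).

Segment: ekh-uh-o-it-mi.
voice: it- → passive.
evidentiality: o- → hearsay.
polarity: uh- → affirmative.
tense: ekh- → future.

passive, hearsay, affirmative, future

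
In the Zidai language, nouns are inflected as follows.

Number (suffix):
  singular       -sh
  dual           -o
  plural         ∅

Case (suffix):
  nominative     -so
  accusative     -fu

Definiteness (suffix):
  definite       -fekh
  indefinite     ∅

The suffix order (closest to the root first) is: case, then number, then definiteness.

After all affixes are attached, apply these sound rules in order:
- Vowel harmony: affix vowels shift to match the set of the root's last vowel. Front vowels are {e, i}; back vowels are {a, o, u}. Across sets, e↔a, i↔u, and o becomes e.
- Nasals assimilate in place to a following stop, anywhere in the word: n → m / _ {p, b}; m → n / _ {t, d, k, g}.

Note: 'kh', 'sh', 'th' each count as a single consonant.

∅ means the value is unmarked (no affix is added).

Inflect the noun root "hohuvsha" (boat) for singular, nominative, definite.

hohuvshasoshfakh

Attach case nominative -so → hohuvshaso.
Attach number singular -sh → hohuvshasosh.
Attach definiteness definite -fekh → hohuvshasoshfekh.
Apply vowel harmony: hohuvshasoshfekh → hohuvshasoshfakh.
Nasal assimilation: no change.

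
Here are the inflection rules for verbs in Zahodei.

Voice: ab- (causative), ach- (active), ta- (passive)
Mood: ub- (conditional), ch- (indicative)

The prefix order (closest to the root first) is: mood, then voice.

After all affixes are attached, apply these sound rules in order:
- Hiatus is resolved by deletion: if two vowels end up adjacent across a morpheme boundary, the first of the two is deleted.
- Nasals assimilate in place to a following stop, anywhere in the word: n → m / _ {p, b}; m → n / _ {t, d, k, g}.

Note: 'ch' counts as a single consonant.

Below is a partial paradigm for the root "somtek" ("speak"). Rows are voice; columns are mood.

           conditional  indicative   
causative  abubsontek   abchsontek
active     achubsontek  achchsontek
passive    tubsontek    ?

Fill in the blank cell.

Attach mood indicative ch- → chsomtek.
Attach voice passive ta- → tachsomtek.
Vowel deletion: no change.
Apply nasal assimilation: tachsomtek → tachsontek.

tachsontek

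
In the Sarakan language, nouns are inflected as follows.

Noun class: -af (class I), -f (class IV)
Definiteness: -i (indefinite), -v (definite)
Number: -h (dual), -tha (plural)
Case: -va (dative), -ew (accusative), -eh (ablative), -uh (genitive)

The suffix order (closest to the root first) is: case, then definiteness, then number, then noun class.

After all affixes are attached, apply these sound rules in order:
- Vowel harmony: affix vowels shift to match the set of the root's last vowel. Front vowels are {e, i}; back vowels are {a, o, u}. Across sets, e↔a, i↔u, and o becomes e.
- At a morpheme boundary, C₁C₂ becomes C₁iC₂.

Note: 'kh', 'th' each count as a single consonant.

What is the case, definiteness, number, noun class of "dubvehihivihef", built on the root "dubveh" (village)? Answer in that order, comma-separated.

genitive, definite, dual, class I

Segment: dubveh-uh-v-h-af.
case: -uh → genitive.
definiteness: -v → definite.
number: -h → dual.
noun class: -af → class I.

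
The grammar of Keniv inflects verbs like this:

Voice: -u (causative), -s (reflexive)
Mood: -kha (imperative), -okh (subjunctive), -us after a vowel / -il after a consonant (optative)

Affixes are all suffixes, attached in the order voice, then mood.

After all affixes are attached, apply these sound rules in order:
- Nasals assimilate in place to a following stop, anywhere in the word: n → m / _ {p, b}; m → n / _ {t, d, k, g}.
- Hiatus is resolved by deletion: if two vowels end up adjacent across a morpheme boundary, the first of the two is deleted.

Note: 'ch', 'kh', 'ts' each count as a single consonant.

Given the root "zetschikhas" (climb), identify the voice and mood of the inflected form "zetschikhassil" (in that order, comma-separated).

reflexive, optative

Segment: zetschikhas-s-il.
voice: -s → reflexive.
mood: -us/il → optative.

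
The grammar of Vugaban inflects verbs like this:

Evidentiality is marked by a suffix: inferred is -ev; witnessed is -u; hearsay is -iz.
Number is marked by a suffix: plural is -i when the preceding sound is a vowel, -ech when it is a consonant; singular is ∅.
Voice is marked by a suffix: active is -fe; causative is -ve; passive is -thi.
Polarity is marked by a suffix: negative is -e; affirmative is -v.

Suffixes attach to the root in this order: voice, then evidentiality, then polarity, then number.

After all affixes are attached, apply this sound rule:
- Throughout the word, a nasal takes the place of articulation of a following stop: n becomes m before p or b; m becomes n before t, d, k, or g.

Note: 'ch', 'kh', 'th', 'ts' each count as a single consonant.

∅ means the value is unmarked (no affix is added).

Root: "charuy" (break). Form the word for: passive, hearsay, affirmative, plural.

Attach voice passive -thi → charuythi.
Attach evidentiality hearsay -iz → charuythiiz.
Attach polarity affirmative -v → charuythiizv.
Attach number plural -ech (after consonant 'v') → charuythiizvech.
Nasal assimilation: no change.

charuythiizvech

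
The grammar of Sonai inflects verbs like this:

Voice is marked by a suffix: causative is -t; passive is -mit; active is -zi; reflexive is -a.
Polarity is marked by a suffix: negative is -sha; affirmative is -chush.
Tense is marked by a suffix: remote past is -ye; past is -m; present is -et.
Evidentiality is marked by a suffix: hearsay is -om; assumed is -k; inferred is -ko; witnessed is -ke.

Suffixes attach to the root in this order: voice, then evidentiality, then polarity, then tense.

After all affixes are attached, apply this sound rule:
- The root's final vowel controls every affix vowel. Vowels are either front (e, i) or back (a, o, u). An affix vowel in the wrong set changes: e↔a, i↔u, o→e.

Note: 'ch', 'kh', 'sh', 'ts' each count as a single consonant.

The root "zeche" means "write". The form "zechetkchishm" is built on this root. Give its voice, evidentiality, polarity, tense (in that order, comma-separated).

Segment: zeche-t-k-chush-m.
voice: -t → causative.
evidentiality: -k → assumed.
polarity: -chush → affirmative.
tense: -m → past.

causative, assumed, affirmative, past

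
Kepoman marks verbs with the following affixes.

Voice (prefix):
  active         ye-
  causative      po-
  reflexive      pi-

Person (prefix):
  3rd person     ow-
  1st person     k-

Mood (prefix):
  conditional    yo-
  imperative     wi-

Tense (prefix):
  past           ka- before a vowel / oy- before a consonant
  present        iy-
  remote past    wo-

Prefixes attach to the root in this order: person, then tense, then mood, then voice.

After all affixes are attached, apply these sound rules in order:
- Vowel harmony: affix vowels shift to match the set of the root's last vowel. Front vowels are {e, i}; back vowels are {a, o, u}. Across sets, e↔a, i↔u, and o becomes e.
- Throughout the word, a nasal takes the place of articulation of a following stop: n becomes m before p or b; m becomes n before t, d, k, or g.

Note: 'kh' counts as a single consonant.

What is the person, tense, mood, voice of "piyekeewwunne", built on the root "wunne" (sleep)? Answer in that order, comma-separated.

Segment: pi-yo-ka-ow-wunne.
person: ow- → 3rd person.
tense: ka/oy- → past.
mood: yo- → conditional.
voice: pi- → reflexive.

3rd person, past, conditional, reflexive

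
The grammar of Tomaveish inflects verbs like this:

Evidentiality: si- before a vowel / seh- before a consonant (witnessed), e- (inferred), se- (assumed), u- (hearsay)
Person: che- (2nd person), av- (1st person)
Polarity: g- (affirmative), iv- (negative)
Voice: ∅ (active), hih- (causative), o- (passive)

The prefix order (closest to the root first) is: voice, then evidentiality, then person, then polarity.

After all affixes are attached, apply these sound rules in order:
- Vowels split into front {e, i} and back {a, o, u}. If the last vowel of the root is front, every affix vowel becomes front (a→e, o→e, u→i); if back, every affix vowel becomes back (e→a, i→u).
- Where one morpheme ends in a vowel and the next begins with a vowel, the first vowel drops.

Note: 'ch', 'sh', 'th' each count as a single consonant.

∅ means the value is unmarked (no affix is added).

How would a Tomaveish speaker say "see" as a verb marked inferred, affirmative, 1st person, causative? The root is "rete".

gevehihrete

Attach voice causative hih- → hihrete.
Attach evidentiality inferred e- → ehihrete.
Attach person 1st person av- → avehihrete.
Attach polarity affirmative g- → gavehihrete.
Apply vowel harmony: gavehihrete → gevehihrete.
Vowel deletion: no change.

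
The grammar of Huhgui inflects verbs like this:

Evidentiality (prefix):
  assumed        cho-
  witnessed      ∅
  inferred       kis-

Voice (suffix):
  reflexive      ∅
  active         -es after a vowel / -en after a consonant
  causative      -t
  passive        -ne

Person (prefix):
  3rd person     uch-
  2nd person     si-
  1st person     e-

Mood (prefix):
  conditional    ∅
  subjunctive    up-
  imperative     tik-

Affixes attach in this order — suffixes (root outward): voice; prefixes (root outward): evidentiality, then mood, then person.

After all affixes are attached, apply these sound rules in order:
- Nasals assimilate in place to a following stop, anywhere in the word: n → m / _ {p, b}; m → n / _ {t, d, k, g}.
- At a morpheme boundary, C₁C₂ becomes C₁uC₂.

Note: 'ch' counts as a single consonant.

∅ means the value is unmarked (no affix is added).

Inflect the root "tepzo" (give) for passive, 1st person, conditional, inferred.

ekisutepzone

Attach voice passive -ne → tepzone.
Attach evidentiality inferred kis- → kistepzone.
mood = conditional: zero marking, form stays kistepzone.
Attach person 1st person e- → ekistepzone.
Nasal assimilation: no change.
Apply epenthesis: ekistepzone → ekisutepzone.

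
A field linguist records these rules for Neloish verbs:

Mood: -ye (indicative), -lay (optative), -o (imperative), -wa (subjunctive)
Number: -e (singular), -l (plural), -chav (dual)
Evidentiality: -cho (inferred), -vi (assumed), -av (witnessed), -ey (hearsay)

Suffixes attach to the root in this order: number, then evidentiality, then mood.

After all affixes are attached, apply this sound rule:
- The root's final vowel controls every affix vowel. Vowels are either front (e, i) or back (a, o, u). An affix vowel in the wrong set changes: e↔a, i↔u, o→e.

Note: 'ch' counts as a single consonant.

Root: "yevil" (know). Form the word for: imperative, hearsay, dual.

Attach number dual -chav → yevilchav.
Attach evidentiality hearsay -ey → yevilchavey.
Attach mood imperative -o → yevilchaveyo.
Apply vowel harmony: yevilchaveyo → yevilcheveye.

yevilcheveye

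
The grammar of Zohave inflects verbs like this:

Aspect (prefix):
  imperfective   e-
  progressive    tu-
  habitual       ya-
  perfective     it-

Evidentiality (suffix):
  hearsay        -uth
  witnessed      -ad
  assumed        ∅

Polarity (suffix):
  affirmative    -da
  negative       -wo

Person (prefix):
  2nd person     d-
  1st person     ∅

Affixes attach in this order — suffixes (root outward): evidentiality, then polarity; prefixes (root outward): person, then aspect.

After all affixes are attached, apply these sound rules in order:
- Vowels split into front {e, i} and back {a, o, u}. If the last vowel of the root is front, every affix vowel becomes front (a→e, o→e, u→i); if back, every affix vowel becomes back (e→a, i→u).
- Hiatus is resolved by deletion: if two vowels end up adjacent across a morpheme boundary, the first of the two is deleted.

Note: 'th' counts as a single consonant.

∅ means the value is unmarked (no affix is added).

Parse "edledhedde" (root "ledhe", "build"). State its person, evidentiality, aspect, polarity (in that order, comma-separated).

Segment: e-d-ledhe-ad-da.
person: d- → 2nd person.
evidentiality: -ad → witnessed.
aspect: e- → imperfective.
polarity: -da → affirmative.

2nd person, witnessed, imperfective, affirmative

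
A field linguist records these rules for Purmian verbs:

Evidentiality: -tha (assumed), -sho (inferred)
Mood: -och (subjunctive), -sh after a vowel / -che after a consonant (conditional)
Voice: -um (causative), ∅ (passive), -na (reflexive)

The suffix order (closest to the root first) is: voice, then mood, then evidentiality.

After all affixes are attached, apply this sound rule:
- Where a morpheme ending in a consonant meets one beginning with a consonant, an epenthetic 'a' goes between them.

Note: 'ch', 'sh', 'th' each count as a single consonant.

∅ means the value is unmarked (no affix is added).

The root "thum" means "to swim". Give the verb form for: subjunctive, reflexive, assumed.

thumanaochatha

Attach voice reflexive -na → thumna.
Attach mood subjunctive -och → thumnaoch.
Attach evidentiality assumed -tha → thumnaochtha.
Apply epenthesis: thumnaochtha → thumanaochatha.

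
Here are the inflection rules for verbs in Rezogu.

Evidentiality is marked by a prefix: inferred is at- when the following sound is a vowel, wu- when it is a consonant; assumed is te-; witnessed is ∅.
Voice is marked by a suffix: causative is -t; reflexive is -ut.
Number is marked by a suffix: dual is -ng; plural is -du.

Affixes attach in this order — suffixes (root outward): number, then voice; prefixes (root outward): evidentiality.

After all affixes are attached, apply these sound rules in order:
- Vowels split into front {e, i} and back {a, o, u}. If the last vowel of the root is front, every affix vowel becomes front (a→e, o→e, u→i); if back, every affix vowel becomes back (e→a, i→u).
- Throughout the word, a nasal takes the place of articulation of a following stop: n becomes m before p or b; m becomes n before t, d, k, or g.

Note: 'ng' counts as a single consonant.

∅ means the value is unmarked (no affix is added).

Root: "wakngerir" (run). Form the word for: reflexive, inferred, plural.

wiwakngerirdiit

Attach number plural -du → wakngerirdu.
Attach evidentiality inferred wu- (before consonant 'w') → wuwakngerirdu.
Attach voice reflexive -ut → wuwakngerirduut.
Apply vowel harmony: wuwakngerirduut → wiwakngerirdiit.
Nasal assimilation: no change.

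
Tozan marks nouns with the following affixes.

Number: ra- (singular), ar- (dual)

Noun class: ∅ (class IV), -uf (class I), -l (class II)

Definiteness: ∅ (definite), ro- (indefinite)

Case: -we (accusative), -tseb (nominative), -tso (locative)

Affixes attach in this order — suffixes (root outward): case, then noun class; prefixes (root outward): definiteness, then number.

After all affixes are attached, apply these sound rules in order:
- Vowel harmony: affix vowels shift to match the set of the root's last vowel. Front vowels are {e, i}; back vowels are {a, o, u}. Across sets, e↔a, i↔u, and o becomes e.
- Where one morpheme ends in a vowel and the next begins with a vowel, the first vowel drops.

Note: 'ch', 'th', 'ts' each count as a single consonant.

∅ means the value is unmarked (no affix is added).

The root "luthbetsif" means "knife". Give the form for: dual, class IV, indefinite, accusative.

Attach case accusative -we → luthbetsifwe.
Attach definiteness indefinite ro- → roluthbetsifwe.
noun class = class IV: zero marking, form stays roluthbetsifwe.
Attach number dual ar- → arroluthbetsifwe.
Apply vowel harmony: arroluthbetsifwe → erreluthbetsifwe.
Vowel deletion: no change.

erreluthbetsifwe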